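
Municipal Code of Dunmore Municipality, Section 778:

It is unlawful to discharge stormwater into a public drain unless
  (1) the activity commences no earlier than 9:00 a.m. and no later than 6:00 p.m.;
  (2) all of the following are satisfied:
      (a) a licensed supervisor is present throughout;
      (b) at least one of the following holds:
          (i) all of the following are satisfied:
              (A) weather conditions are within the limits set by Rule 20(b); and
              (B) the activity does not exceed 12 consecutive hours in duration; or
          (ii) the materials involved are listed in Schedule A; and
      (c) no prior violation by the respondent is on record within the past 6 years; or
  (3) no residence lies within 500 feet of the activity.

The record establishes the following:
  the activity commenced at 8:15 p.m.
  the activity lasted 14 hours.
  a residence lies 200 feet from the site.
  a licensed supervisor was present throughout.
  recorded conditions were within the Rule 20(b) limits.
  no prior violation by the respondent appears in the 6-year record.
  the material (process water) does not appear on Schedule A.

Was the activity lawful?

No — unlawful.

(1) start within hours — fails.
(a) supervisor present — holds.
(A) weather ok — satisfied.
(B) ≤ 12 hrs duration — not satisfied.
(i): T AND F → false.
(ii) Schedule A material — fails.
So (b) is not satisfied (F OR F).
(c) no prior violation — holds.
(2): T AND F AND T → false.
(3) no residence in 500 ft — not satisfied.
Overall = F OR F OR F = false.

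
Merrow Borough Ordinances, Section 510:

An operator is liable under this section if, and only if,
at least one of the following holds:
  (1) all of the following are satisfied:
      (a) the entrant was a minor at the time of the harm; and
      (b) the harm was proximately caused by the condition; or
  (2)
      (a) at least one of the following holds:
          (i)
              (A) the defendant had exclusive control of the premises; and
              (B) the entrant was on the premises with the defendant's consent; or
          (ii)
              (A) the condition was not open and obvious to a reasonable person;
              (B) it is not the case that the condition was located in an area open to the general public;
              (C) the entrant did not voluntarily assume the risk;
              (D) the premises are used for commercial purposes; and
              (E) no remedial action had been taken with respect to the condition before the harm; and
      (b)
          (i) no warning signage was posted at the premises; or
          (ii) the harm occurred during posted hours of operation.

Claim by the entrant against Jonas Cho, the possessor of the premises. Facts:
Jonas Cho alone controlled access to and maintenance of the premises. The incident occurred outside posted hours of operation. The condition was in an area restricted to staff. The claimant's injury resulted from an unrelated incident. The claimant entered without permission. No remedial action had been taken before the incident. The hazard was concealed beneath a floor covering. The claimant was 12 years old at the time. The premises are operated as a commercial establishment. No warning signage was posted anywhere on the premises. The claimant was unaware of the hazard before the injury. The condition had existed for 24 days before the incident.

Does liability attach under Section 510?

Yes — liable.

(a) entrant a minor — satisfied.
(b) proximate cause — fails.
(1) = T AND F = false.
(A) exclusive control — holds.
(B) consent to enter — fails.
(i): T AND F → false.
(A) not open/obvious — met.
(B) not (public area) — met.
(C) no assumed risk — met.
(D) commercial use — satisfied.
(E) no remedial action — satisfied.
(ii) = T AND T AND T AND T AND T = true.
So (a) is satisfied (F OR T).
(i) no signage posted — holds.
(ii) during posted hours — fails.
So (b) is satisfied (T OR F).
(2) = T AND T = true.
Overall: F OR T → true.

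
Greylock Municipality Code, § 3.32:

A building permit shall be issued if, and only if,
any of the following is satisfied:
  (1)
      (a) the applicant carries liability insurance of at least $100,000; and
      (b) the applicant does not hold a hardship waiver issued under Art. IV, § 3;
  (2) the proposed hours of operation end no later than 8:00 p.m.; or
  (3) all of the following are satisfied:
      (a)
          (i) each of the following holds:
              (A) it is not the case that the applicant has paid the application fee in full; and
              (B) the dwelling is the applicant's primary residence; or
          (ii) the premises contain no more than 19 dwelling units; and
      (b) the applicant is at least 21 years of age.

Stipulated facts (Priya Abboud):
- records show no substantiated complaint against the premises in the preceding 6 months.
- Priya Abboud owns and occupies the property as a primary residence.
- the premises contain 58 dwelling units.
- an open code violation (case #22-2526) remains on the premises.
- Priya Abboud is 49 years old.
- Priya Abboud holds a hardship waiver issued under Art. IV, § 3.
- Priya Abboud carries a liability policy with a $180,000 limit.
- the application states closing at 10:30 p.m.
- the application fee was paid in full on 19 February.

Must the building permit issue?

(a) insurance ≥ $100,000 — holds.
(b) not (hardship waiver) — not satisfied.
So (1) is not satisfied (T AND F).
(2) closes by 8 p.m. — fails.
(A) not (fee paid) — fails.
(B) primary residence — holds.
(i) = F AND T = false.
(ii) ≤ 19 units — fails.
So (a) is not satisfied (F OR F).
(b) age ≥ 21 — met.
(3) = F AND T = false.
Overall = F OR F OR F = false.

No — denied.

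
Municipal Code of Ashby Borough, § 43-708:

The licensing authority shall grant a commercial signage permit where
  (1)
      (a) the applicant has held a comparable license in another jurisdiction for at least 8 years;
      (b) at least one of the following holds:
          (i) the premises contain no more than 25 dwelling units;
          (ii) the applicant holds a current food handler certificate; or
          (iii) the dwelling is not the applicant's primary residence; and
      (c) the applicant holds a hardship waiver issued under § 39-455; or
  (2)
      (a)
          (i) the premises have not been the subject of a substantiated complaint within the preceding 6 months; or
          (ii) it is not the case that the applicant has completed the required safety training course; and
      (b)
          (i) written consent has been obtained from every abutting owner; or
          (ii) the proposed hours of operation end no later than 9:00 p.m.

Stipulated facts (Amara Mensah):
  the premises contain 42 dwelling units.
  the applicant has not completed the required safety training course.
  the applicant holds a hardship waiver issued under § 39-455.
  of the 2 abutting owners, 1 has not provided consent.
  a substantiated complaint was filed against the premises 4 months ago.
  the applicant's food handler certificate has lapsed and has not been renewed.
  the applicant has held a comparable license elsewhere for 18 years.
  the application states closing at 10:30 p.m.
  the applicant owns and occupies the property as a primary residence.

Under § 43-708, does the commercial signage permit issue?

No — denied.

(a) prior license ≥ 8 yr — satisfied.
(i) ≤ 25 units — not satisfied.
(ii) food handler cert. — fails.
(iii) not (primary residence) — not met.
(b): F OR F OR F → false.
(c) hardship waiver — holds.
So (1) is not satisfied (T AND F AND T).
(i) no complaint in 6 mo. — fails.
(ii) not (safety training) — holds.
(a) = F OR T = true.
(i) all abutters consent — not met.
(ii) closes by 9 p.m. — not satisfied.
(b) = F OR F = false.
(2) = T AND F = false.
So Overall is not satisfied (F OR F).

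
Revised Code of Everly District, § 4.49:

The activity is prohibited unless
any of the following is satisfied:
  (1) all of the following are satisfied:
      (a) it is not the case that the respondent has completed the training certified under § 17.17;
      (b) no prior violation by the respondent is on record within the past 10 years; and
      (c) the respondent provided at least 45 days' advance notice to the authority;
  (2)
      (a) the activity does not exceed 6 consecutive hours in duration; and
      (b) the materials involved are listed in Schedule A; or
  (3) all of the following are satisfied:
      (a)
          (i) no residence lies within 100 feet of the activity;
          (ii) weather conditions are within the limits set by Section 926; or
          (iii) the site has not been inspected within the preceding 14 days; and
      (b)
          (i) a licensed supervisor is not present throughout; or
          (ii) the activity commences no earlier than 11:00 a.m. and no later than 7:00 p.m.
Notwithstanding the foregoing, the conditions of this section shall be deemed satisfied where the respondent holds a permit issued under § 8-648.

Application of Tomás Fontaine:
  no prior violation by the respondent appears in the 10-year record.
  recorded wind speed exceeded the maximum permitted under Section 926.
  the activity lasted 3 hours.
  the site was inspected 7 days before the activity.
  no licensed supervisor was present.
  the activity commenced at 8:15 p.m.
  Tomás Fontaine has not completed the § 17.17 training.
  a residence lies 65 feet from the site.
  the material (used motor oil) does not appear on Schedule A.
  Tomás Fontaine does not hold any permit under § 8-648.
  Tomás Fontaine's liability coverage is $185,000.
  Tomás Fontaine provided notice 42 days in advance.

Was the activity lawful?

(a) not (training certified) — holds.
(b) no prior violation — met.
(c) ≥45 days' notice — not satisfied.
So (1) is not satisfied (T AND T AND F).
(a) ≤ 6 hrs duration — met.
(b) Schedule A material — not met.
(2) = T AND F = false.
(i) no residence in 100 ft — fails.
(ii) weather ok — not met.
(iii) not (site inspected) — fails.
So (a) is not satisfied (F OR F OR F).
(i) not (supervisor present) — met.
(ii) start within hours — not met.
(b): T OR F → true.
(3) = F AND T = false.
Overall = F OR F OR F = false.
Exception (holds permit) — not satisfied.
Result: main false OR exception false → false.

No — unlawful.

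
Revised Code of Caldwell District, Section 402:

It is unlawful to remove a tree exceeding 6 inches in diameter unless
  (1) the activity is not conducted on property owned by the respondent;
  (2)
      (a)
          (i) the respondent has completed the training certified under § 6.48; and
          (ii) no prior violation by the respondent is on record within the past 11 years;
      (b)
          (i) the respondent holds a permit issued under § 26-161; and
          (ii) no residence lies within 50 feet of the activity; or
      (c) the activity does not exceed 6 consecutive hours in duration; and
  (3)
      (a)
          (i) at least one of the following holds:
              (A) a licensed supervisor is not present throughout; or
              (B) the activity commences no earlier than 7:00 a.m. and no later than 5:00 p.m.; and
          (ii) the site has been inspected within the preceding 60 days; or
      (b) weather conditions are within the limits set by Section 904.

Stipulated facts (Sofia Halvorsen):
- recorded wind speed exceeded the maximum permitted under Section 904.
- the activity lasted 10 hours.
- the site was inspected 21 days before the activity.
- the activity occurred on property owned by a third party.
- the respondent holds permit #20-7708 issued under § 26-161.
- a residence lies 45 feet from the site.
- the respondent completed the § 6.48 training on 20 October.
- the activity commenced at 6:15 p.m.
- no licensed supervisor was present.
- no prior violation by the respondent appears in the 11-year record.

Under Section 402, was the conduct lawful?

(1) not (own property) — satisfied.
(i) training certified — holds.
(ii) no prior violation — holds.
(a): T AND T → true.
(i) holds permit — satisfied.
(ii) no residence in 50 ft — not satisfied.
(b): T AND F → false.
(c) ≤ 6 hrs duration — fails.
(2): T OR F OR F → true.
(A) not (supervisor present) — satisfied.
(B) start within hours — fails.
So (i) is satisfied (T OR F).
(ii) site inspected — holds.
(a): T AND T → true.
(b) weather ok — not met.
(3): T OR F → true.
Overall = T AND T AND T = true.

Yes — lawful.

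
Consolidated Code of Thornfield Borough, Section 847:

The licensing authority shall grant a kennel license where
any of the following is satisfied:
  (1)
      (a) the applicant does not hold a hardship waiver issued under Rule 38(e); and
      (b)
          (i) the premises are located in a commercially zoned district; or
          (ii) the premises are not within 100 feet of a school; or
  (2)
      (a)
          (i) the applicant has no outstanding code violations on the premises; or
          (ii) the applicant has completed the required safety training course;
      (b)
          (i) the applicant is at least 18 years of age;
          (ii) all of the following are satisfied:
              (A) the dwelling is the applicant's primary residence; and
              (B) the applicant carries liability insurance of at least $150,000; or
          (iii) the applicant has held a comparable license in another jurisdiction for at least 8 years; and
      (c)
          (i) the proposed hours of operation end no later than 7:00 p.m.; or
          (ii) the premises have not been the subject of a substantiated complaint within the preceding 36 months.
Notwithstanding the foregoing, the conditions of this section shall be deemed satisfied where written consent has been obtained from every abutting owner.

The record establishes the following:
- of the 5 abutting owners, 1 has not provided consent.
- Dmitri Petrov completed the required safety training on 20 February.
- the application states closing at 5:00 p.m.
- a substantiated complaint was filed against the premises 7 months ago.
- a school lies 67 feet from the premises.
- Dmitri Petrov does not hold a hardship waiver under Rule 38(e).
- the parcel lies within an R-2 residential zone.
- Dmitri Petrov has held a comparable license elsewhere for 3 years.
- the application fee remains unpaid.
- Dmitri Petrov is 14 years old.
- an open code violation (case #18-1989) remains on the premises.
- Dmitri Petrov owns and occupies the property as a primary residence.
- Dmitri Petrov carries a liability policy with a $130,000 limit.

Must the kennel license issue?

No — denied.

(a) not (hardship waiver) — met.
(i) commercially zoned — not met.
(ii) ≥100 ft from school — not met.
(b): F OR F → false.
(1) = T AND F = false.
(i) no code violations — not met.
(ii) safety training — holds.
(a): F OR T → true.
(i) age ≥ 18 — not met.
(A) primary residence — satisfied.
(B) insurance ≥ $150,000 — not met.
(ii) = T AND F = false.
(iii) prior license ≥ 8 yr — not met.
(b) = F OR F OR F = false.
(i) closes by 7 p.m. — met.
(ii) no complaint in 36 mo. — fails.
(c) = T OR F = true.
(2): T AND F AND T → false.
So Overall is not satisfied (F OR F).
Exception (all abutters consent) — not satisfied.
Result: main false OR exception false → false.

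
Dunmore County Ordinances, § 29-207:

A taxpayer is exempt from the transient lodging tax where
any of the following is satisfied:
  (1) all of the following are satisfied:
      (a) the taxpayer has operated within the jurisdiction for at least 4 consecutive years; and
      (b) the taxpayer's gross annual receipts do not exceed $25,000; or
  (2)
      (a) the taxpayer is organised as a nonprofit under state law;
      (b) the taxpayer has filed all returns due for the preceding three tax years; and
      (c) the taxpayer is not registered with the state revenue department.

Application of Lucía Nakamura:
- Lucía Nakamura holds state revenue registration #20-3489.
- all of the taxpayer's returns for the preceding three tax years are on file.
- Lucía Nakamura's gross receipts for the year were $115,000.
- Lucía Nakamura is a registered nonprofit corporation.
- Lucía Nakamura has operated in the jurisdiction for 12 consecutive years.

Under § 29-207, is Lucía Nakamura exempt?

No — not exempt.

(a) ≥ 4 yrs in jurisdiction — met.
(b) receipts ≤ $25,000 — fails.
(1): T AND F → false.
(a) nonprofit — satisfied.
(b) returns current — holds.
(c) not (state-registered) — not satisfied.
(2) = T AND T AND F = false.
So Overall is not satisfied (F OR F).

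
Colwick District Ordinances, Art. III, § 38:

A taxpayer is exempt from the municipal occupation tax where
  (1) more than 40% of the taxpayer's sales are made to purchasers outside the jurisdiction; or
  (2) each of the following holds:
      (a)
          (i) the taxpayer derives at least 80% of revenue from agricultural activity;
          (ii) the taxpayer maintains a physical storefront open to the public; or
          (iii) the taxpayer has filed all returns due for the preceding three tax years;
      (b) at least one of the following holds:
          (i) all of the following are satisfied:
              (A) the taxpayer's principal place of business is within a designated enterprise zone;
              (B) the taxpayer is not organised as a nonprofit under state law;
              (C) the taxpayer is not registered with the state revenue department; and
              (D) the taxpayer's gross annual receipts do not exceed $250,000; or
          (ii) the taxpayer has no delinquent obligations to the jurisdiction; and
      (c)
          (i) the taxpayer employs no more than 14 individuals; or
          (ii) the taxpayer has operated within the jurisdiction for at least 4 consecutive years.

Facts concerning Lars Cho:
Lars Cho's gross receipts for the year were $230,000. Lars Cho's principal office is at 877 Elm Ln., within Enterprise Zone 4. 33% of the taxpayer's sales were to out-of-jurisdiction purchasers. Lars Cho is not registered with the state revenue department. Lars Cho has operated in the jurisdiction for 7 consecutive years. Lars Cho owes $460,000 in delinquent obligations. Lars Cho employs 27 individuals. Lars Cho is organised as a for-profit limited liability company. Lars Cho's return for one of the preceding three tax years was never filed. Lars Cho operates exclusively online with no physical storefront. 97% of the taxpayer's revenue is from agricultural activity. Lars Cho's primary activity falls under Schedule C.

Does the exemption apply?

(1) >40% out-of-jur. sales — not satisfied.
(i) ≥80% agricultural — met.
(ii) has storefront — not met.
(iii) returns current — not satisfied.
(a) = T OR F OR F = true.
(A) in enterprise zone — satisfied.
(B) not (nonprofit) — holds.
(C) not (state-registered) — holds.
(D) receipts ≤ $250,000 — holds.
So (i) is satisfied (T AND T AND T AND T).
(ii) no delinquency — not satisfied.
(b) = T OR F = true.
(i) ≤ 14 employees — fails.
(ii) ≥ 4 yrs in jurisdiction — holds.
(c): F OR T → true.
(2) = T AND T AND T = true.
Overall: F OR T → true.

Yes — exempt.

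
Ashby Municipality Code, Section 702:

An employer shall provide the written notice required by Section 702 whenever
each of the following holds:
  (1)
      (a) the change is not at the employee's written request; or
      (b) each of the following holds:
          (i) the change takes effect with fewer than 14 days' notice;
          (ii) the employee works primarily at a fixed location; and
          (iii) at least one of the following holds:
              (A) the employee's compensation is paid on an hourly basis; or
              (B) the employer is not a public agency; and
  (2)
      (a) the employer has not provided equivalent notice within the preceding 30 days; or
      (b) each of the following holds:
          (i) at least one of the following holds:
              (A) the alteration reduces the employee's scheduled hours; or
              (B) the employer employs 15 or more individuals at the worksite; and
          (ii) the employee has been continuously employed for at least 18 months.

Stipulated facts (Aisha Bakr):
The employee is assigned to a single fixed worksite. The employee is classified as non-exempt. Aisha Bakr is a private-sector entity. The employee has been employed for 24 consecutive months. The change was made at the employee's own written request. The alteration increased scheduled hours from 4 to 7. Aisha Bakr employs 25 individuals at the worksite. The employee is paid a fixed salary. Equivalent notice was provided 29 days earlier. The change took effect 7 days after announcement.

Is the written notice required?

Yes — required.

(a) not employee-requested — not satisfied.
(i) < 14 days' notice — satisfied.
(ii) fixed location — holds.
(A) hourly-paid — fails.
(B) not (public agency) — met.
(iii): F OR T → true.
(b) = T AND T AND T = true.
So (1) is satisfied (F OR T).
(a) no recent notice — fails.
(A) hours reduced — fails.
(B) ≥ 15 at site — holds.
(i): F OR T → true.
(ii) tenure ≥ 18 mo. — met.
(b): T AND T → true.
(2): F OR T → true.
So Overall is satisfied (T AND T).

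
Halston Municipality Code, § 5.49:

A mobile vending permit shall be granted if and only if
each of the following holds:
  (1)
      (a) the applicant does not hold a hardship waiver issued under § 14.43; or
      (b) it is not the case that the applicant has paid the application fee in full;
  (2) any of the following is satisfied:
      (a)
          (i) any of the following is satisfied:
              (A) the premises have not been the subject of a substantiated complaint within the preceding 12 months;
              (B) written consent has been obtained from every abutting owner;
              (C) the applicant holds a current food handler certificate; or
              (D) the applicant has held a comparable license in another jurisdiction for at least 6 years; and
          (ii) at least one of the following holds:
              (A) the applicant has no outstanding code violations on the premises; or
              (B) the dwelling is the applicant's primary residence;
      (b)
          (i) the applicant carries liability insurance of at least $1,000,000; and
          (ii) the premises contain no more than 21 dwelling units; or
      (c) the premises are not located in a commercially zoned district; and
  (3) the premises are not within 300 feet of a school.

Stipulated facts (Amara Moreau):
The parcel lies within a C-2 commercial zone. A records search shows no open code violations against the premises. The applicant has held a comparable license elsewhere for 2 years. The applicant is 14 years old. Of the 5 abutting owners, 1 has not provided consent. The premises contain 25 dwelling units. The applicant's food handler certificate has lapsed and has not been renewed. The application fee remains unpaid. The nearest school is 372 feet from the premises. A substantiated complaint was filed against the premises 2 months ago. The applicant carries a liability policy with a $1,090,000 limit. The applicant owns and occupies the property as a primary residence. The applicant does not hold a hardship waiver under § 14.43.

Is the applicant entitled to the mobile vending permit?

(a) not (hardship waiver) — met.
(b) not (fee paid) — holds.
(1) = T OR T = true.
(A) no complaint in 12 mo. — fails.
(B) all abutters consent — not met.
(C) food handler cert. — fails.
(D) prior license ≥ 6 yr — not met.
(i): F OR F OR F OR F → false.
(A) no code violations — met.
(B) primary residence — satisfied.
(ii) = T OR T = true.
So (a) is not satisfied (F AND T).
(i) insurance ≥ $1,000,000 — met.
(ii) ≤ 21 units — not met.
(b) = T AND F = false.
(c) not (commercially zoned) — not met.
So (2) is not satisfied (F OR F OR F).
(3) ≥300 ft from school — satisfied.
So Overall is not satisfied (T AND F AND T).

No — denied.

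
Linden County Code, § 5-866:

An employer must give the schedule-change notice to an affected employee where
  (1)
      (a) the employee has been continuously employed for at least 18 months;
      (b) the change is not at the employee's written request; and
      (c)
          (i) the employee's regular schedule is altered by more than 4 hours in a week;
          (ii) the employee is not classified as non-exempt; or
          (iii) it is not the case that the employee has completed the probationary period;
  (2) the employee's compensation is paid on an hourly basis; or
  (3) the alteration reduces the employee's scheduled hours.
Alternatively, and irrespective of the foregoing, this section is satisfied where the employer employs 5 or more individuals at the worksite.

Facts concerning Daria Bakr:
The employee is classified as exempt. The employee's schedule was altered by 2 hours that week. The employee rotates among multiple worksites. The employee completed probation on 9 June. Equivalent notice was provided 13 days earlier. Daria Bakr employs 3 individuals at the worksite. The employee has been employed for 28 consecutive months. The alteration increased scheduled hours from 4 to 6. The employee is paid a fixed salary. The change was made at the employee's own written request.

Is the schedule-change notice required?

No — not required.

(a) tenure ≥ 18 mo. — satisfied.
(b) not employee-requested — fails.
(i) schedule shift > 4h — not met.
(ii) not (non-exempt) — satisfied.
(iii) not (past probation) — not met.
(c) = F OR T OR F = true.
So (1) is not satisfied (T AND F AND T).
(2) hourly-paid — not satisfied.
(3) hours reduced — not satisfied.
Overall: F OR F OR F → false.
Exception (≥ 5 at site) — not satisfied.
Result: main false OR exception false → false.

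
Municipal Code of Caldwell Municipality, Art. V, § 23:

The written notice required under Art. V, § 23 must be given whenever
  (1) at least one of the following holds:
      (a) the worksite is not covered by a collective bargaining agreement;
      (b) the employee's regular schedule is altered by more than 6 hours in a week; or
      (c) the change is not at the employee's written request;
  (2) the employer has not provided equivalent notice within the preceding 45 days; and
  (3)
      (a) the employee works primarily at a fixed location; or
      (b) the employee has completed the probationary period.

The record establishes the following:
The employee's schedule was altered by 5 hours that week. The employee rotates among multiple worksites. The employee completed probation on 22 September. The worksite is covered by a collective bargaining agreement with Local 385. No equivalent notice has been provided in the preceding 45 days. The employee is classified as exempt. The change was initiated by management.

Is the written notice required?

Yes — required.

(a) no CBA — not met.
(b) schedule shift > 6h — not met.
(c) not employee-requested — satisfied.
(1) = F OR F OR T = true.
(2) no recent notice — met.
(a) fixed location — not satisfied.
(b) past probation — holds.
(3) = F OR T = true.
Overall = T AND T AND T = true.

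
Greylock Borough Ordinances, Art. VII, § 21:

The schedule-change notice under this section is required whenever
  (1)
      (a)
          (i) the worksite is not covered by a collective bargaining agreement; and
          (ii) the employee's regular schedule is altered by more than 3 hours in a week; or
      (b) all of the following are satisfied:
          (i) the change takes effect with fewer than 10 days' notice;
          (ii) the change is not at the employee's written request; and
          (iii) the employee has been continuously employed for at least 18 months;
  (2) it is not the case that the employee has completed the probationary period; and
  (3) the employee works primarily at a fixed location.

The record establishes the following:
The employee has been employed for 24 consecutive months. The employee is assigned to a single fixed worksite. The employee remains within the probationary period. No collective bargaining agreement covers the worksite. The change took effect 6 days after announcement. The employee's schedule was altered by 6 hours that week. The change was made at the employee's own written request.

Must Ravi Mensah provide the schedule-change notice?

Yes — required.

(i) no CBA — met.
(ii) schedule shift > 3h — met.
So (a) is satisfied (T AND T).
(i) < 10 days' notice — satisfied.
(ii) not employee-requested — not satisfied.
(iii) tenure ≥ 18 mo. — satisfied.
(b): T AND F AND T → false.
(1): T OR F → true.
(2) not (past probation) — met.
(3) fixed location — met.
Overall: T AND T AND T → true.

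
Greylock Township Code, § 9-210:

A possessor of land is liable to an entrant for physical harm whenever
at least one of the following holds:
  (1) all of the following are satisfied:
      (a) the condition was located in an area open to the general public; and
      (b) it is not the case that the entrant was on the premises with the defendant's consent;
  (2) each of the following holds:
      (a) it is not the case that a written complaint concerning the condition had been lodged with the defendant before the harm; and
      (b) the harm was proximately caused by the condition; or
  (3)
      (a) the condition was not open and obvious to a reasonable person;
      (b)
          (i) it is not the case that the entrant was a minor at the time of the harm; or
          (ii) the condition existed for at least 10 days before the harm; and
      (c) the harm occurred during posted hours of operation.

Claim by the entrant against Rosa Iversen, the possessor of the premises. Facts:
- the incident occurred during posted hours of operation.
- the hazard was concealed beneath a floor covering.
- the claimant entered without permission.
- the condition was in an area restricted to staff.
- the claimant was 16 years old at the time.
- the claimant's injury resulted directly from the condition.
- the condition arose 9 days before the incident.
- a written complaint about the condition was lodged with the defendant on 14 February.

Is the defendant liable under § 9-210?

No — not liable.

(a) public area — fails.
(b) not (consent to enter) — met.
(1): F AND T → false.
(a) not (complaint lodged) — fails.
(b) proximate cause — met.
So (2) is not satisfied (F AND T).
(a) not open/obvious — met.
(i) not (entrant a minor) — fails.
(ii) condition ≥10 days old — not met.
(b): F OR F → false.
(c) during posted hours — met.
(3): T AND F AND T → false.
Overall = F OR F OR F = false.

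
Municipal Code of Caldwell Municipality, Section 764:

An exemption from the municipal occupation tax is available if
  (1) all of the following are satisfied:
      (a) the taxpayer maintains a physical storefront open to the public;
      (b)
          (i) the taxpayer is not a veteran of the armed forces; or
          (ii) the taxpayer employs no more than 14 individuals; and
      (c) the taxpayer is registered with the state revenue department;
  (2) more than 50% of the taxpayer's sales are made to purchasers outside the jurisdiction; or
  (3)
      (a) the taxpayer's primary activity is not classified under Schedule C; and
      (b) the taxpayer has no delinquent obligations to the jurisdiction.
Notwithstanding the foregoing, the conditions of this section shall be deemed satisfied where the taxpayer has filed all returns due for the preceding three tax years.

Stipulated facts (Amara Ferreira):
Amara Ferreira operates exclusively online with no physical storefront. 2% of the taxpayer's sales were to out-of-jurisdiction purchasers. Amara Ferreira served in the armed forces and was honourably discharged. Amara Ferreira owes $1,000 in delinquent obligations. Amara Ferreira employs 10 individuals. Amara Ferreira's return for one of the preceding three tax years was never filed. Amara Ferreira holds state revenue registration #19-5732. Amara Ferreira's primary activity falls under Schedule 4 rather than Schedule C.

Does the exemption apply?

(a) has storefront — not satisfied.
(i) not (veteran) — not met.
(ii) ≤ 14 employees — holds.
(b): F OR T → true.
(c) state-registered — met.
(1) = F AND T AND T = false.
(2) >50% out-of-jur. sales — not met.
(a) not (Schedule C activity) — satisfied.
(b) no delinquency — not met.
(3): T AND F → false.
Overall = F OR F OR F = false.
Exception (returns current) — not satisfied.
Result: main false OR exception false → false.

No — not exempt.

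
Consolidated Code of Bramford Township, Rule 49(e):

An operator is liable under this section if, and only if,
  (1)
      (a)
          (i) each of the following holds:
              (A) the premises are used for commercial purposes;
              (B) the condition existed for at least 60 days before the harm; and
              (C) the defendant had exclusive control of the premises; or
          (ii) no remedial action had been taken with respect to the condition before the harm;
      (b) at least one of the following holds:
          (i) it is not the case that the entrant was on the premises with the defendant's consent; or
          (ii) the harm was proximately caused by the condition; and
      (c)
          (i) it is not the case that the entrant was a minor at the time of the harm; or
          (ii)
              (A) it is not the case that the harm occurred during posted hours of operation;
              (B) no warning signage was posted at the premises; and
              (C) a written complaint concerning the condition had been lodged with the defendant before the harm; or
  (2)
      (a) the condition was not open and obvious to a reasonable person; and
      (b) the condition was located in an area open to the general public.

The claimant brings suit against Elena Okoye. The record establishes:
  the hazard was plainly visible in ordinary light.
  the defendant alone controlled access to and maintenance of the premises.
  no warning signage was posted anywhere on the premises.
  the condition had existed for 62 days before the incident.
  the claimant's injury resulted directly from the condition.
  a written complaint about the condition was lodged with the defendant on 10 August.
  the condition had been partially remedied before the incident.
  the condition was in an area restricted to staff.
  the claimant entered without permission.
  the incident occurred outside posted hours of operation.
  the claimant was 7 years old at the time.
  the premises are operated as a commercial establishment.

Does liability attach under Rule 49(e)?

Yes — liable.

(A) commercial use — satisfied.
(B) condition ≥60 days old — satisfied.
(C) exclusive control — holds.
(i) = T AND T AND T = true.
(ii) no remedial action — not met.
(a) = T OR F = true.
(i) not (consent to enter) — satisfied.
(ii) proximate cause — satisfied.
(b): T OR T → true.
(i) not (entrant a minor) — fails.
(A) not (during posted hours) — holds.
(B) no signage posted — met.
(C) complaint lodged — met.
So (ii) is satisfied (T AND T AND T).
(c) = F OR T = true.
(1): T AND T AND T → true.
(a) not open/obvious — fails.
(b) public area — fails.
So (2) is not satisfied (F AND F).
Overall: T OR F → true.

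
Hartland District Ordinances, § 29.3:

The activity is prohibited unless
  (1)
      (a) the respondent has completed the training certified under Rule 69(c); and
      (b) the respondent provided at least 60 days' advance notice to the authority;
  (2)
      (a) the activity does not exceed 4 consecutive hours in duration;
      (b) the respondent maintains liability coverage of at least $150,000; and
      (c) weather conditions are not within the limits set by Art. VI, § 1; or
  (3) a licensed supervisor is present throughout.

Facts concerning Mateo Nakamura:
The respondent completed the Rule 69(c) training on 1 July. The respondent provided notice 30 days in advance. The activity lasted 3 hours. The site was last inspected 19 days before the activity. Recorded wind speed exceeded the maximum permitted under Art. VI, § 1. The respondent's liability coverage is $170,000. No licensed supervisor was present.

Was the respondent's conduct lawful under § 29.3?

Yes — lawful.

(a) training certified — satisfied.
(b) ≥60 days' notice — fails.
So (1) is not satisfied (T AND F).
(a) ≤ 4 hrs duration — met.
(b) coverage ≥ $150,000 — satisfied.
(c) not (weather ok) — holds.
(2): T AND T AND T → true.
(3) supervisor present — not satisfied.
Overall: F OR T OR F → true.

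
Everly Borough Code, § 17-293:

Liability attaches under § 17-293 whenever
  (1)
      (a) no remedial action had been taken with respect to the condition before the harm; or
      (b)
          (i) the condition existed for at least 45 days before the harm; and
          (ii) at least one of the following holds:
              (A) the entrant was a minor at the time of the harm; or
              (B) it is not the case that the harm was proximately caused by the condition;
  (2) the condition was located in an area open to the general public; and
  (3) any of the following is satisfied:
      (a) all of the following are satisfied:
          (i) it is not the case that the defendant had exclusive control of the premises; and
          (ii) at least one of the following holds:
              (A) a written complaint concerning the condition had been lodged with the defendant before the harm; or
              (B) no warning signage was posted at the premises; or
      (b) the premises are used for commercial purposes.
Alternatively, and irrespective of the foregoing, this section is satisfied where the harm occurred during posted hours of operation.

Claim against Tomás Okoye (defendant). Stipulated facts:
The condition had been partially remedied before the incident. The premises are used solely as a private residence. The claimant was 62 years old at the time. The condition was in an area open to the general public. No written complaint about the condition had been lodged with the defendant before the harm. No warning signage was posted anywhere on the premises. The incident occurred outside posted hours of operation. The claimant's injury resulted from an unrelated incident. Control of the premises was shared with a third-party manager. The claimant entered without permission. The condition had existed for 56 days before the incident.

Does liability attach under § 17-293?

(a) no remedial action — fails.
(i) condition ≥45 days old — met.
(A) entrant a minor — fails.
(B) not (proximate cause) — holds.
(ii) = F OR T = true.
(b) = T AND T = true.
(1): F OR T → true.
(2) public area — satisfied.
(i) not (exclusive control) — satisfied.
(A) complaint lodged — not satisfied.
(B) no signage posted — satisfied.
So (ii) is satisfied (F OR T).
(a) = T AND T = true.
(b) commercial use — fails.
(3): T OR F → true.
Overall: T AND T AND T → true.
Exception (during posted hours) — not satisfied.
Result: main true OR exception false → true.

Yes — liable.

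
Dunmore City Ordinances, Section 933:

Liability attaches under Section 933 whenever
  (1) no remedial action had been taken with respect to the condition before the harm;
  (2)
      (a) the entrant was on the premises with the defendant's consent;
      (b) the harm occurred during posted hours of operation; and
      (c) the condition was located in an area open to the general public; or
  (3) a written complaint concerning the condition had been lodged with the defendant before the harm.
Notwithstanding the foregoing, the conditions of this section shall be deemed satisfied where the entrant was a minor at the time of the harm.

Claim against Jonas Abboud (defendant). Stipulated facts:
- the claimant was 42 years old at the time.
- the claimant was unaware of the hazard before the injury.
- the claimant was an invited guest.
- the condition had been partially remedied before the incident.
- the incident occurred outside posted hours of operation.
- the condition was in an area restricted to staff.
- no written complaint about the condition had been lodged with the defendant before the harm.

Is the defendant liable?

No — not liable.

(1) no remedial action — not met.
(a) consent to enter — satisfied.
(b) during posted hours — not met.
(c) public area — not satisfied.
(2) = T AND F AND F = false.
(3) complaint lodged — not met.
Overall = F OR F OR F = false.
Exception (entrant a minor) — not satisfied.
Result: main false OR exception false → false.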